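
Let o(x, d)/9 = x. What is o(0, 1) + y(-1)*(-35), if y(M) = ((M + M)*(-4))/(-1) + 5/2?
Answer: 385/2 ≈ 192.50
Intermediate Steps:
o(x, d) = 9*x
y(M) = 5/2 + 8*M (y(M) = ((2*M)*(-4))*(-1) + 5*(½) = -8*M*(-1) + 5/2 = 8*M + 5/2 = 5/2 + 8*M)
o(0, 1) + y(-1)*(-35) = 9*0 + (5/2 + 8*(-1))*(-35) = 0 + (5/2 - 8)*(-35) = 0 - 11/2*(-35) = 0 + 385/2 = 385/2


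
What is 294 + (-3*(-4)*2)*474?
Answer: 11670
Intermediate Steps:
294 + (-3*(-4)*2)*474 = 294 + (12*2)*474 = 294 + 24*474 = 294 + 11376 = 11670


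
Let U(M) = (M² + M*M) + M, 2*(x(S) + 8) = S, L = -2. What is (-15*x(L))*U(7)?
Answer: 14175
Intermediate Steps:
x(S) = -8 + S/2
U(M) = M + 2*M² (U(M) = (M² + M²) + M = 2*M² + M = M + 2*M²)
(-15*x(L))*U(7) = (-15*(-8 + (½)*(-2)))*(7*(1 + 2*7)) = (-15*(-8 - 1))*(7*(1 + 14)) = (-15*(-9))*(7*15) = 135*105 = 14175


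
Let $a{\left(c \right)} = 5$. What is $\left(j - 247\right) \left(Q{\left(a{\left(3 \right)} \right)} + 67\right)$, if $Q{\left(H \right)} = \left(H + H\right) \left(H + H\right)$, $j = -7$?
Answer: $-42418$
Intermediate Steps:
$Q{\left(H \right)} = 4 H^{2}$ ($Q{\left(H \right)} = 2 H 2 H = 4 H^{2}$)
$\left(j - 247\right) \left(Q{\left(a{\left(3 \right)} \right)} + 67\right) = \left(-7 - 247\right) \left(4 \cdot 5^{2} + 67\right) = - 254 \left(4 \cdot 25 + 67\right) = - 254 \left(100 + 67\right) = \left(-254\right) 167 = -42418$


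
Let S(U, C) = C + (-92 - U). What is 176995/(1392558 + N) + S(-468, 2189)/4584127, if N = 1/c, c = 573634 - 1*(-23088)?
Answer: 486292310199539035/3809271989705517379 ≈ 0.12766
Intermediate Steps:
c = 596722 (c = 573634 + 23088 = 596722)
S(U, C) = -92 + C - U
N = 1/596722 ≈ 1.6758e-6
176995/(1392558 + N) + S(-468, 2189)/4584127 = 176995/(1392558 + 1/596722) + (-92 + 2189 - 1*(-468))/4584127 = 176995/(830969994877/596722) + (-92 + 2189 + 468)*(1/4584127) = 176995*(596722/830969994877) + 2565*(1/4584127) = 105616810390/830969994877 + 2565/4584127 = 486292310199539035/3809271989705517379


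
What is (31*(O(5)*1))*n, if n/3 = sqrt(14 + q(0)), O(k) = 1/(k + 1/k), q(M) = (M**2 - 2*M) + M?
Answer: 465*sqrt(14)/26 ≈ 66.918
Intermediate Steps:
q(M) = M**2 - M
O(k) = 1/(k + 1/k)
n = 3*sqrt(14) (n = 3*sqrt(14 + 0*(-1 + 0)) = 3*sqrt(14 + 0*(-1)) = 3*sqrt(14 + 0) = 3*sqrt(14) ≈ 11.225)
(31*(O(5)*1))*n = (31*((5/(1 + 5**2))*1))*(3*sqrt(14)) = (31*((5/(1 + 25))*1))*(3*sqrt(14)) = (31*((5/26)*1))*(3*sqrt(14)) = (31*(5/26))*(3*sqrt(14)) = 155*(3*sqrt(14))/26 = 465*sqrt(14)/26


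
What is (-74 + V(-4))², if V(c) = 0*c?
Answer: 5476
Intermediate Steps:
V(c) = 0
(-74 + V(-4))² = (-74 + 0)² = (-74)² = 5476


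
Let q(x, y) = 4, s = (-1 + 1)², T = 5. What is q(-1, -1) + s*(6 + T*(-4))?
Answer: 4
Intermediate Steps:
s = 0 (s = 0² = 0)
q(-1, -1) + s*(6 + T*(-4)) = 4 + 0*(6 + 5*(-4)) = 4 + 0*(6 - 20) = 4 + 0*(-14) = 4 + 0 = 4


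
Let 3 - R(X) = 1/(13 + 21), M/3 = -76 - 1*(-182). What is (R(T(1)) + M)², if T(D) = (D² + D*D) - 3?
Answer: 119093569/1156 ≈ 1.0302e+5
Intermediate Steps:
T(D) = -3 + 2*D² (T(D) = (D² + D²) - 3 = 2*D² - 3 = -3 + 2*D²)
M = 318 (M = 3*(-76 - 1*(-182)) = 3*(-76 + 182) = 3*106 = 318)
R(X) = 101/34 (R(X) = 3 - 1/(13 + 21) = 3 - 1/34 = 101/34)
(R(T(1)) + M)² = (101/34 + 318)² = (10913/34)² = 119093569/1156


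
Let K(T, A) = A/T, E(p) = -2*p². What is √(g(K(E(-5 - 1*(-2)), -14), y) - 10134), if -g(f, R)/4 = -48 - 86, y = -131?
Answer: I*√9598 ≈ 97.969*I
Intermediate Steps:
g(f, R) = 536 (g(f, R) = -4*(-48 - 86) = -4*(-134) = 536)
√(g(K(E(-5 - 1*(-2)), -14), y) - 10134) = √(536 - 10134) = √(-9598) = I*√9598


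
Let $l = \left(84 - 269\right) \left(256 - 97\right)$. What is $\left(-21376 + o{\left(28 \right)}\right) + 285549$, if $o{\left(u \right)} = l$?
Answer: $234758$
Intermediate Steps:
$l = -29415$ ($l = \left(-185\right) 159 = -29415$)
$o{\left(u \right)} = -29415$
$\left(-21376 + o{\left(28 \right)}\right) + 285549 = \left(-21376 - 29415\right) + 285549 = -50791 + 285549 = 234758$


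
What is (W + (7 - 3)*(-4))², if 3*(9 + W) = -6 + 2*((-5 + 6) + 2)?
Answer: 625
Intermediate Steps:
W = -9 (W = -9 + (-6 + 2*((-5 + 6) + 2))/3 = -9 + (-6 + 2*(1 + 2))/3 = -9 + (-6 + 2*3)/3 = -9 + (-6 + 6)/3 = -9 + (⅓)*0 = -9 + 0 = -9)
(W + (7 - 3)*(-4))² = (-9 + (7 - 3)*(-4))² = (-9 + 4*(-4))² = (-9 - 16)² = (-25)² = 625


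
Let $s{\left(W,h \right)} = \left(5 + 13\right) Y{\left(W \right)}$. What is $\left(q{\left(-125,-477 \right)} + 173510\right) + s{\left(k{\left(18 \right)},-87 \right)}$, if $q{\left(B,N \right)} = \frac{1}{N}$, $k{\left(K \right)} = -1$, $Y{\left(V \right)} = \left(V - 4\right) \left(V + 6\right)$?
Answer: $\frac{82549619}{477} \approx 1.7306 \cdot 10^{5}$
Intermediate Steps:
$Y{\left(V \right)} = \left(-4 + V\right) \left(6 + V\right)$
$s{\left(W,h \right)} = -432 + 18 W^{2} + 36 W$ ($s{\left(W,h \right)} = \left(5 + 13\right) \left(-24 + W^{2} + 2 W\right) = 18 \left(-24 + W^{2} + 2 W\right) = -432 + 18 W^{2} + 36 W$)
$\left(q{\left(-125,-477 \right)} + 173510\right) + s{\left(k{\left(18 \right)},-87 \right)} = \left(\frac{1}{-477} + 173510\right) + \left(-432 + 18 \left(-1\right)^{2} + 36 \left(-1\right)\right) = \left(- \frac{1}{477} + 173510\right) - 450 = \frac{82764269}{477} - 450 = \frac{82549619}{477}$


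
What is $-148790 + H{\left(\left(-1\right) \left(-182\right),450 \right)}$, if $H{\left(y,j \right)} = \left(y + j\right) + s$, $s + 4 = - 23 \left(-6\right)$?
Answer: $-148024$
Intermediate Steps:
$s = 134$ ($s = -4 - 23 \left(-6\right) = -4 - -138 = -4 + 138 = 134$)
$H{\left(y,j \right)} = 134 + j + y$ ($H{\left(y,j \right)} = \left(y + j\right) + 134 = \left(j + y\right) + 134 = 134 + j + y$)
$-148790 + H{\left(\left(-1\right) \left(-182\right),450 \right)} = -148790 + \left(134 + 450 - -182\right) = -148790 + \left(134 + 450 + 182\right) = -148790 + 766 = -148024$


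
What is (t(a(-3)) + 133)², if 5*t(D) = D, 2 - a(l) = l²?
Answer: 432964/25 ≈ 17319.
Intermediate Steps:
a(l) = 2 - l²
t(D) = D/5
(t(a(-3)) + 133)² = ((2 - 1*(-3)²)/5 + 133)² = ((2 - 1*9)/5 + 133)² = ((2 - 9)/5 + 133)² = ((⅕)*(-7) + 133)² = (-7/5 + 133)² = (658/5)² = 432964/25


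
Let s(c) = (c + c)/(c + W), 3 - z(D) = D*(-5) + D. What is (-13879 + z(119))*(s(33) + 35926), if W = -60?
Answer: -4332380800/9 ≈ -4.8138e+8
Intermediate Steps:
z(D) = 3 + 4*D (z(D) = 3 - (D*(-5) + D) = 3 - (-5*D + D) = 3 - (-4)*D = 3 + 4*D)
s(c) = 2*c/(-60 + c) (s(c) = (c + c)/(c - 60) = (2*c)/(-60 + c) = 2*c/(-60 + c))
(-13879 + z(119))*(s(33) + 35926) = (-13879 + (3 + 4*119))*(2*33/(-60 + 33) + 35926) = (-13879 + (3 + 476))*(2*33/(-27) + 35926) = (-13879 + 479)*(2*33*(-1/27) + 35926) = -13400*(-22/9 + 35926) = -13400*323312/9 = -4332380800/9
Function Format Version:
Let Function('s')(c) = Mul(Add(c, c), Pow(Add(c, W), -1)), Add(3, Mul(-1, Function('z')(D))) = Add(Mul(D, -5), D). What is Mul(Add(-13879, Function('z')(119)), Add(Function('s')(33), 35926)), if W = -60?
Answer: Rational(-4332380800, 9) ≈ -4.8138e+8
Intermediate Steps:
Function('z')(D) = Add(3, Mul(4, D)) (Function('z')(D) = Add(3, Mul(-1, Add(Mul(D, -5), D))) = Add(3, Mul(-1, Add(Mul(-5, D), D))) = Add(3, Mul(-1, Mul(-4, D))) = Add(3, Mul(4, D)))
Function('s')(c) = Mul(2, c, Pow(Add(-60, c), -1)) (Function('s')(c) = Mul(Add(c, c), Pow(Add(c, -60), -1)) = Mul(Mul(2, c), Pow(Add(-60, c), -1)) = Mul(2, c, Pow(Add(-60, c), -1)))
Mul(Add(-13879, Function('z')(119)), Add(Function('s')(33), 35926)) = Mul(Add(-13879, Add(3, Mul(4, 119))), Add(Mul(2, 33, Pow(Add(-60, 33), -1)), 35926)) = Mul(Add(-13879, Add(3, 476)), Add(Mul(2, 33, Pow(-27, -1)), 35926)) = Mul(Add(-13879, 479), Add(Mul(2, 33, Rational(-1, 27)), 35926)) = Mul(-13400, Add(Rational(-22, 9), 35926)) = Mul(-13400, Rational(323312, 9)) = Rational(-4332380800, 9)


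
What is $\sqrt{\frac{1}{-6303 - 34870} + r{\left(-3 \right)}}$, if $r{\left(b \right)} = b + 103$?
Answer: $\frac{\sqrt{169521551727}}{41173} \approx 10.0$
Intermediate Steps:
$r{\left(b \right)} = 103 + b$
$\sqrt{\frac{1}{-6303 - 34870} + r{\left(-3 \right)}} = \sqrt{\frac{1}{-6303 - 34870} + \left(103 - 3\right)} = \sqrt{\frac{1}{-41173} + 100} = \sqrt{- \frac{1}{41173} + 100} = \sqrt{\frac{4117299}{41173}} = \frac{\sqrt{169521551727}}{41173}$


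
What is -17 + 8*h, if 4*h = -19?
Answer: -55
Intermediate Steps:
h = -19/4 (h = (¼)*(-19) = -19/4 ≈ -4.7500)
-17 + 8*h = -17 + 8*(-19/4) = -17 - 38 = -55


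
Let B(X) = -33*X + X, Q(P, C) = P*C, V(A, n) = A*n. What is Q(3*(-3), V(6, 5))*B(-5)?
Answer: -43200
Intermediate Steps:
Q(P, C) = C*P
B(X) = -32*X
Q(3*(-3), V(6, 5))*B(-5) = ((6*5)*(3*(-3)))*(-32*(-5)) = (30*(-9))*160 = -270*160 = -43200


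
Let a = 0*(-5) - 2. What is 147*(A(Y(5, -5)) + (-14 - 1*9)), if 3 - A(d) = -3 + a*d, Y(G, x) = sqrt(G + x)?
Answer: -2499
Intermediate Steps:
a = -2 (a = 0 - 2 = -2)
A(d) = 6 + 2*d (A(d) = 3 - (-3 - 2*d) = 3 + (3 + 2*d) = 6 + 2*d)
147*(A(Y(5, -5)) + (-14 - 1*9)) = 147*((6 + 2*sqrt(5 - 5)) + (-14 - 1*9)) = 147*((6 + 2*sqrt(0)) + (-14 - 9)) = 147*((6 + 2*0) - 23) = 147*((6 + 0) - 23) = 147*(6 - 23) = 147*(-17) = -2499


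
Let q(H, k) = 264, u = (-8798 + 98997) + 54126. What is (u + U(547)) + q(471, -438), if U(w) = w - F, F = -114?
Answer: 145250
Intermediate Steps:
u = 144325 (u = 90199 + 54126 = 144325)
U(w) = 114 + w (U(w) = w - 1*(-114) = w + 114 = 114 + w)
(u + U(547)) + q(471, -438) = (144325 + (114 + 547)) + 264 = (144325 + 661) + 264 = 144986 + 264 = 145250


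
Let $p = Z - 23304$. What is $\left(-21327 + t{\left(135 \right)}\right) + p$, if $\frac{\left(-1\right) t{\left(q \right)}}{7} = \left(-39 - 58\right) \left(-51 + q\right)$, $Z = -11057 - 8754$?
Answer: $-7406$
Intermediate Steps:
$Z = -19811$ ($Z = -11057 - 8754 = -19811$)
$t{\left(q \right)} = -34629 + 679 q$ ($t{\left(q \right)} = - 7 \left(-39 - 58\right) \left(-51 + q\right) = - 7 \left(- 97 \left(-51 + q\right)\right) = - 7 \left(4947 - 97 q\right) = -34629 + 679 q$)
$p = -43115$ ($p = -19811 - 23304 = -43115$)
$\left(-21327 + t{\left(135 \right)}\right) + p = \left(-21327 + \left(-34629 + 679 \cdot 135\right)\right) - 43115 = \left(-21327 + \left(-34629 + 91665\right)\right) - 43115 = \left(-21327 + 57036\right) - 43115 = 35709 - 43115 = -7406$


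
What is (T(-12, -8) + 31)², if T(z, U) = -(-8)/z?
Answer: 8281/9 ≈ 920.11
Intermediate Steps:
T(z, U) = 8/z
(T(-12, -8) + 31)² = (8/(-12) + 31)² = (8*(-1/12) + 31)² = (-⅔ + 31)² = (91/3)² = 8281/9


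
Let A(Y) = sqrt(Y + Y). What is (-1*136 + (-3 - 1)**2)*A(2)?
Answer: -240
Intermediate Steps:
A(Y) = sqrt(2)*sqrt(Y) (A(Y) = sqrt(2*Y) = sqrt(2)*sqrt(Y))
(-1*136 + (-3 - 1)**2)*A(2) = (-1*136 + (-3 - 1)**2)*(sqrt(2)*sqrt(2)) = (-136 + (-4)**2)*2 = (-136 + 16)*2 = -120*2 = -240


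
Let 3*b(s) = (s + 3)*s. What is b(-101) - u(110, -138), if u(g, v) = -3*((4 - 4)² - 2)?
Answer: 9880/3 ≈ 3293.3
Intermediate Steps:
u(g, v) = 6 (u(g, v) = -3*(0² - 2) = -3*(0 - 2) = -3*(-2) = 6)
b(s) = s*(3 + s)/3 (b(s) = ((s + 3)*s)/3 = ((3 + s)*s)/3 = (s*(3 + s))/3 = s*(3 + s)/3)
b(-101) - u(110, -138) = (⅓)*(-101)*(3 - 101) - 1*6 = (⅓)*(-101)*(-98) - 6 = 9898/3 - 6 = 9880/3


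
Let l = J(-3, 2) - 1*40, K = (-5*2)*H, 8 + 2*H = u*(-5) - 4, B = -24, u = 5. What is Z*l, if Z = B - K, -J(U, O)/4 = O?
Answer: 10032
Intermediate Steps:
H = -37/2 (H = -4 + (5*(-5) - 4)/2 = -4 + (-25 - 4)/2 = -4 + (½)*(-29) = -4 - 29/2 = -37/2 ≈ -18.500)
K = 185 (K = -5*2*(-37/2) = -10*(-37/2) = 185)
J(U, O) = -4*O
Z = -209 (Z = -24 - 1*185 = -24 - 185 = -209)
l = -48 (l = -4*2 - 1*40 = -8 - 40 = -48)
Z*l = -209*(-48) = 10032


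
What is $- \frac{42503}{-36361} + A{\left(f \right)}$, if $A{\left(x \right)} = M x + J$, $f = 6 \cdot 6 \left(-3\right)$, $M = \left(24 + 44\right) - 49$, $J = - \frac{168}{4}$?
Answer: $- \frac{76097431}{36361} \approx -2092.8$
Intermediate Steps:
$J = -42$ ($J = \left(-168\right) \frac{1}{4} = -42$)
$M = 19$ ($M = 68 - 49 = 19$)
$f = -108$ ($f = 36 \left(-3\right) = -108$)
$A{\left(x \right)} = -42 + 19 x$ ($A{\left(x \right)} = 19 x - 42 = -42 + 19 x$)
$- \frac{42503}{-36361} + A{\left(f \right)} = - \frac{42503}{-36361} + \left(-42 + 19 \left(-108\right)\right) = \left(-42503\right) \left(- \frac{1}{36361}\right) - 2094 = \frac{42503}{36361} - 2094 = - \frac{76097431}{36361}$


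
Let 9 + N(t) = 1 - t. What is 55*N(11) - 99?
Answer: -1144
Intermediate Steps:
N(t) = -8 - t (N(t) = -9 + (1 - t) = -8 - t)
55*N(11) - 99 = 55*(-8 - 1*11) - 99 = 55*(-8 - 11) - 99 = 55*(-19) - 99 = -1045 - 99 = -1144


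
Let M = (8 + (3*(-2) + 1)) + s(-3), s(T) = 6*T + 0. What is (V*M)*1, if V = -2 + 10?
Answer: -120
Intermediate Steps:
s(T) = 6*T
V = 8
M = -15 (M = (8 + (3*(-2) + 1)) + 6*(-3) = (8 + (-6 + 1)) - 18 = (8 - 5) - 18 = 3 - 18 = -15)
(V*M)*1 = (8*(-15))*1 = -120*1 = -120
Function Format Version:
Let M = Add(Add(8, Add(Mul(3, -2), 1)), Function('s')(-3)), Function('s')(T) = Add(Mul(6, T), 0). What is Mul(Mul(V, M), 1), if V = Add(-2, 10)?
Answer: -120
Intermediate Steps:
Function('s')(T) = Mul(6, T)
V = 8
M = -15 (M = Add(Add(8, Add(Mul(3, -2), 1)), Mul(6, -3)) = Add(Add(8, Add(-6, 1)), -18) = Add(Add(8, -5), -18) = Add(3, -18) = -15)
Mul(Mul(V, M), 1) = Mul(Mul(8, -15), 1) = Mul(-120, 1) = -120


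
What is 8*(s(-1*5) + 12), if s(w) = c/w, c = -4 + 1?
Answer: 504/5 ≈ 100.80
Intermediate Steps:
c = -3
s(w) = -3/w
8*(s(-1*5) + 12) = 8*(-3/((-1*5)) + 12) = 8*(-3/(-5) + 12) = 8*(-3*(-1/5) + 12) = 8*(3/5 + 12) = 8*(63/5) = 504/5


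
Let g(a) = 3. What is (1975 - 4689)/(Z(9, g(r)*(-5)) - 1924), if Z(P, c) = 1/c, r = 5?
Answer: 40710/28861 ≈ 1.4106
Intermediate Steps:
(1975 - 4689)/(Z(9, g(r)*(-5)) - 1924) = (1975 - 4689)/(1/(3*(-5)) - 1924) = -2714/(1/(-15) - 1924) = -2714/(-1/15 - 1924) = -2714/(-28861/15) = -2714*(-15/28861) = 40710/28861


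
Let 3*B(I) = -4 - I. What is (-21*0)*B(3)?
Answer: 0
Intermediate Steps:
B(I) = -4/3 - I/3 (B(I) = (-4 - I)/3 = -4/3 - I/3)
(-21*0)*B(3) = (-21*0)*(-4/3 - ⅓*3) = 0*(-4/3 - 1) = 0*(-7/3) = 0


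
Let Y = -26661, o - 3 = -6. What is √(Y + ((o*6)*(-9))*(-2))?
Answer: I*√26985 ≈ 164.27*I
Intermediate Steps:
o = -3 (o = 3 - 6 = -3)
√(Y + ((o*6)*(-9))*(-2)) = √(-26661 + (-3*6*(-9))*(-2)) = √(-26661 - 18*(-9)*(-2)) = √(-26661 + 162*(-2)) = √(-26661 - 324) = √(-26985) = I*√26985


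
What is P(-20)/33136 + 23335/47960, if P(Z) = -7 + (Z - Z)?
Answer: 177269/364496 ≈ 0.48634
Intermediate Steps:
P(Z) = -7 (P(Z) = -7 + 0 = -7)
P(-20)/33136 + 23335/47960 = -7/33136 + 23335/47960 = -7*1/33136 + 23335*(1/47960) = -7/33136 + 4667/9592 = 177269/364496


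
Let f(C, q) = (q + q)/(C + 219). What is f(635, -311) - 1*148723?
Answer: -63505032/427 ≈ -1.4872e+5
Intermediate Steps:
f(C, q) = 2*q/(219 + C) (f(C, q) = (2*q)/(219 + C) = 2*q/(219 + C))
f(635, -311) - 1*148723 = 2*(-311)/(219 + 635) - 1*148723 = 2*(-311)/854 - 148723 = 2*(-311)*(1/854) - 148723 = -311/427 - 148723 = -63505032/427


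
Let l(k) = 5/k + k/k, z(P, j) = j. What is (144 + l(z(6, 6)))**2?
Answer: 765625/36 ≈ 21267.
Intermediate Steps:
l(k) = 1 + 5/k (l(k) = 5/k + 1 = 1 + 5/k)
(144 + l(z(6, 6)))**2 = (144 + (5 + 6)/6)**2 = (144 + (1/6)*11)**2 = (144 + 11/6)**2 = (875/6)**2 = 765625/36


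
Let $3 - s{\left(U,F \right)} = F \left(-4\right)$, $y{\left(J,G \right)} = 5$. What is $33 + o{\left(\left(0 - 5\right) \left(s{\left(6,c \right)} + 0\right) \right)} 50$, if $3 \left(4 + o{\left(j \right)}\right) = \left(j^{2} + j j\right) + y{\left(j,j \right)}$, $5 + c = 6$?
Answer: $\frac{122249}{3} \approx 40750.0$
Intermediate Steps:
$c = 1$ ($c = -5 + 6 = 1$)
$s{\left(U,F \right)} = 3 + 4 F$ ($s{\left(U,F \right)} = 3 - F \left(-4\right) = 3 - - 4 F = 3 + 4 F$)
$o{\left(j \right)} = - \frac{7}{3} + \frac{2 j^{2}}{3}$ ($o{\left(j \right)} = -4 + \frac{\left(j^{2} + j j\right) + 5}{3} = -4 + \frac{\left(j^{2} + j^{2}\right) + 5}{3} = -4 + \frac{2 j^{2} + 5}{3} = -4 + \frac{5 + 2 j^{2}}{3} = -4 + \left(\frac{5}{3} + \frac{2 j^{2}}{3}\right) = - \frac{7}{3} + \frac{2 j^{2}}{3}$)
$33 + o{\left(\left(0 - 5\right) \left(s{\left(6,c \right)} + 0\right) \right)} 50 = 33 + \left(- \frac{7}{3} + \frac{2 \left(\left(0 - 5\right) \left(\left(3 + 4 \cdot 1\right) + 0\right)\right)^{2}}{3}\right) 50 = 33 + \left(- \frac{7}{3} + \frac{2 \left(- 5 \left(\left(3 + 4\right) + 0\right)\right)^{2}}{3}\right) 50 = 33 + \left(- \frac{7}{3} + \frac{2 \left(- 5 \left(7 + 0\right)\right)^{2}}{3}\right) 50 = 33 + \left(- \frac{7}{3} + \frac{2 \left(\left(-5\right) 7\right)^{2}}{3}\right) 50 = 33 + \left(- \frac{7}{3} + \frac{2 \left(-35\right)^{2}}{3}\right) 50 = 33 + \left(- \frac{7}{3} + \frac{2}{3} \cdot 1225\right) 50 = 33 + \left(- \frac{7}{3} + \frac{2450}{3}\right) 50 = 33 + \frac{2443}{3} \cdot 50 = 33 + \frac{122150}{3} = \frac{122249}{3}$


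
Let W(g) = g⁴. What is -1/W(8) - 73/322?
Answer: -149665/659456 ≈ -0.22695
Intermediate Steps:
-1/W(8) - 73/322 = -1/(8⁴) - 73/322 = -1/4096 - 73*1/322 = -1*1/4096 - 73/322 = -1/4096 - 73/322 = -149665/659456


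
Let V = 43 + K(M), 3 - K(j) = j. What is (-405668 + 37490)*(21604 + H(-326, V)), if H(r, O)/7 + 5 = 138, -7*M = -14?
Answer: -8296891230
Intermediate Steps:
M = 2 (M = -⅐*(-14) = 2)
K(j) = 3 - j
V = 44 (V = 43 + (3 - 1*2) = 43 + (3 - 2) = 43 + 1 = 44)
H(r, O) = 931 (H(r, O) = -35 + 7*138 = -35 + 966 = 931)
(-405668 + 37490)*(21604 + H(-326, V)) = (-405668 + 37490)*(21604 + 931) = -368178*22535 = -8296891230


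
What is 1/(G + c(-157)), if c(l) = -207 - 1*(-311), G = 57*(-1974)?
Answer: -1/112414 ≈ -8.8957e-6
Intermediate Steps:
G = -112518
c(l) = 104 (c(l) = -207 + 311 = 104)
1/(G + c(-157)) = 1/(-112518 + 104) = 1/(-112414) = -1/112414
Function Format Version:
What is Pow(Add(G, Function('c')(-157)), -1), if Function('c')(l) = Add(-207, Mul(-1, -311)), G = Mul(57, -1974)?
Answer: Rational(-1, 112414) ≈ -8.8957e-6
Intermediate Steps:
G = -112518
Function('c')(l) = 104 (Function('c')(l) = Add(-207, 311) = 104)
Pow(Add(G, Function('c')(-157)), -1) = Pow(Add(-112518, 104), -1) = Pow(-112414, -1) = Rational(-1, 112414)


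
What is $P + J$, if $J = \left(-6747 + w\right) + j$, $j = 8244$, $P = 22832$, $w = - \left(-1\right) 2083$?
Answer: $26412$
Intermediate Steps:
$w = 2083$ ($w = \left(-1\right) \left(-2083\right) = 2083$)
$J = 3580$ ($J = \left(-6747 + 2083\right) + 8244 = -4664 + 8244 = 3580$)
$P + J = 22832 + 3580 = 26412$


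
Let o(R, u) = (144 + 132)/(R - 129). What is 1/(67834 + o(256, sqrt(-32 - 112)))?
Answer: 127/8615194 ≈ 1.4741e-5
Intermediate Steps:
o(R, u) = 276/(-129 + R)
1/(67834 + o(256, sqrt(-32 - 112))) = 1/(67834 + 276/(-129 + 256)) = 1/(67834 + 276/127) = 1/(8615194/127) = 127/8615194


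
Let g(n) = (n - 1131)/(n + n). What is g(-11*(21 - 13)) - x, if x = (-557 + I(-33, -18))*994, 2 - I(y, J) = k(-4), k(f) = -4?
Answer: 96395363/176 ≈ 5.4770e+5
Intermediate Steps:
I(y, J) = 6 (I(y, J) = 2 - 1*(-4) = 2 + 4 = 6)
g(n) = (-1131 + n)/(2*n) (g(n) = (-1131 + n)/((2*n)) = (-1131 + n)*(1/(2*n)) = (-1131 + n)/(2*n))
x = -547694 (x = (-557 + 6)*994 = -551*994 = -547694)
g(-11*(21 - 13)) - x = (-1131 - 11*(21 - 13))/(2*((-11*(21 - 13)))) - 1*(-547694) = (-1131 - 11*8)/(2*((-11*8))) + 547694 = (½)*(-1131 - 88)/(-88) + 547694 = (½)*(-1/88)*(-1219) + 547694 = 1219/176 + 547694 = 96395363/176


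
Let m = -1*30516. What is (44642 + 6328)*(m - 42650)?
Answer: -3729271020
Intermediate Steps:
m = -30516
(44642 + 6328)*(m - 42650) = (44642 + 6328)*(-30516 - 42650) = 50970*(-73166) = -3729271020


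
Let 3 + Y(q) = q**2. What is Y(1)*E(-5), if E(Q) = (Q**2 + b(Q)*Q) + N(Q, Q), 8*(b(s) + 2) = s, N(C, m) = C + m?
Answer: -225/4 ≈ -56.250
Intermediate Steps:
b(s) = -2 + s/8
E(Q) = Q**2 + 2*Q + Q*(-2 + Q/8) (E(Q) = (Q**2 + (-2 + Q/8)*Q) + (Q + Q) = (Q**2 + Q*(-2 + Q/8)) + 2*Q = Q**2 + 2*Q + Q*(-2 + Q/8))
Y(q) = -3 + q**2
Y(1)*E(-5) = (-3 + 1**2)*((9/8)*(-5)**2) = (-3 + 1)*((9/8)*25) = -2*225/8 = -225/4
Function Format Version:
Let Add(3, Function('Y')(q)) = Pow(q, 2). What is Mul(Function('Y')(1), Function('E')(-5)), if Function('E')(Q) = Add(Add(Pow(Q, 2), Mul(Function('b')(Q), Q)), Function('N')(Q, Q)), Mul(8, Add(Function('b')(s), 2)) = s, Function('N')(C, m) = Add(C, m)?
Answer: Rational(-225, 4) ≈ -56.250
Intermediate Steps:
Function('b')(s) = Add(-2, Mul(Rational(1, 8), s))
Function('E')(Q) = Add(Pow(Q, 2), Mul(2, Q), Mul(Q, Add(-2, Mul(Rational(1, 8), Q)))) (Function('E')(Q) = Add(Add(Pow(Q, 2), Mul(Add(-2, Mul(Rational(1, 8), Q)), Q)), Add(Q, Q)) = Add(Add(Pow(Q, 2), Mul(Q, Add(-2, Mul(Rational(1, 8), Q)))), Mul(2, Q)) = Add(Pow(Q, 2), Mul(2, Q), Mul(Q, Add(-2, Mul(Rational(1, 8), Q)))))
Function('Y')(q) = Add(-3, Pow(q, 2))
Mul(Function('Y')(1), Function('E')(-5)) = Mul(Add(-3, Pow(1, 2)), Mul(Rational(9, 8), Pow(-5, 2))) = Mul(Add(-3, 1), Mul(Rational(9, 8), 25)) = Mul(-2, Rational(225, 8)) = Rational(-225, 4)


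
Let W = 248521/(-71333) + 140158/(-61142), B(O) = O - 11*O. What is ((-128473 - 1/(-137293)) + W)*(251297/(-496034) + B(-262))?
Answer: -24990714734040008794851714567/74255731237417012283 ≈ -3.3655e+8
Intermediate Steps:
B(O) = -10*O
W = -12596480798/2180721143 (W = 248521*(-1/71333) + 140158*(-1/61142) = -248521/71333 - 70079/30571 = -12596480798/2180721143 ≈ -5.7763)
((-128473 - 1/(-137293)) + W)*(251297/(-496034) + B(-262)) = ((-128473 - 1/(-137293)) - 12596480798/2180721143)*(251297/(-496034) - 10*(-262)) = ((-128473 - 1*(-1/137293)) - 12596480798/2180721143)*(251297*(-1/496034) + 2620) = ((-128473 + 1/137293) - 12596480798/2180721143)*(-251297/496034 + 2620) = (-17638443588/137293 - 12596480798/2180721143)*(1299357783/496034) = -38466256270602580898/299397747885899*1299357783/496034 = -24990714734040008794851714567/74255731237417012283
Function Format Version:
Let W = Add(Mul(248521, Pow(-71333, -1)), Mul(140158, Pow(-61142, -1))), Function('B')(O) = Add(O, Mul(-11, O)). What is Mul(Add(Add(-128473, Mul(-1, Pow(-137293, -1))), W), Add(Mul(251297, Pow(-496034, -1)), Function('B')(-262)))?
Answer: Rational(-24990714734040008794851714567, 74255731237417012283) ≈ -3.3655e+8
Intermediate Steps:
Function('B')(O) = Mul(-10, O)
W = Rational(-12596480798, 2180721143) (W = Add(Mul(248521, Rational(-1, 71333)), Mul(140158, Rational(-1, 61142))) = Add(Rational(-248521, 71333), Rational(-70079, 30571)) = Rational(-12596480798, 2180721143) ≈ -5.7763)
Mul(Add(Add(-128473, Mul(-1, Pow(-137293, -1))), W), Add(Mul(251297, Pow(-496034, -1)), Function('B')(-262))) = Mul(Add(Add(-128473, Mul(-1, Pow(-137293, -1))), Rational(-12596480798, 2180721143)), Add(Mul(251297, Pow(-496034, -1)), Mul(-10, -262))) = Mul(Add(Add(-128473, Mul(-1, Rational(-1, 137293))), Rational(-12596480798, 2180721143)), Add(Mul(251297, Rational(-1, 496034)), 2620)) = Mul(Add(Add(-128473, Rational(1, 137293)), Rational(-12596480798, 2180721143)), Add(Rational(-251297, 496034), 2620)) = Mul(Add(Rational(-17638443588, 137293), Rational(-12596480798, 2180721143)), Rational(1299357783, 496034)) = Mul(Rational(-38466256270602580898, 299397747885899), Rational(1299357783, 496034)) = Rational(-24990714734040008794851714567, 74255731237417012283)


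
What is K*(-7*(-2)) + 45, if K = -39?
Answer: -501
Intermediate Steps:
K*(-7*(-2)) + 45 = -(-273)*(-2) + 45 = -39*14 + 45 = -546 + 45 = -501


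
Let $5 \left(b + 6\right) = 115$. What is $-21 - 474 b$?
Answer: $-8079$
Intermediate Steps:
$b = 17$ ($b = -6 + \frac{1}{5} \cdot 115 = -6 + 23 = 17$)
$-21 - 474 b = -21 - 8058 = -8079$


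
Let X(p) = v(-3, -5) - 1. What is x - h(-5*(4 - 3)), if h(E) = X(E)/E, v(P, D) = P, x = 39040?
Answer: 195196/5 ≈ 39039.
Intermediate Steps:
X(p) = -4 (X(p) = -3 - 1 = -4)
h(E) = -4/E
x - h(-5*(4 - 3)) = 39040 - (-4)/((-5*(4 - 3))) = 39040 - (-4)/((-5*1)) = 39040 - (-4)/(-5) = 39040 - (-4)*(-1)/5 = 39040 - 1*4/5 = 39040 - 4/5 = 195196/5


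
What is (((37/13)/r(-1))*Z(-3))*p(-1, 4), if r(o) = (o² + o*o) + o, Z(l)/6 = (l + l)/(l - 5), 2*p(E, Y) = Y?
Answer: 333/13 ≈ 25.615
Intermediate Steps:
p(E, Y) = Y/2
Z(l) = 12*l/(-5 + l) (Z(l) = 6*((l + l)/(l - 5)) = 6*((2*l)/(-5 + l)) = 6*(2*l/(-5 + l)) = 12*l/(-5 + l))
r(o) = o + 2*o² (r(o) = (o² + o²) + o = 2*o² + o = o + 2*o²)
(((37/13)/r(-1))*Z(-3))*p(-1, 4) = (((37/13)/((-(1 + 2*(-1)))))*(12*(-3)/(-5 - 3)))*((½)*4) = (((37*(1/13))/((-(1 - 2))))*(12*(-3)/(-8)))*2 = ((37/(13*((-1*(-1)))))*(12*(-3)*(-⅛)))*2 = (((37/13)/1)*(9/2))*2 = (((37/13)*1)*(9/2))*2 = ((37/13)*(9/2))*2 = (333/26)*2 = 333/13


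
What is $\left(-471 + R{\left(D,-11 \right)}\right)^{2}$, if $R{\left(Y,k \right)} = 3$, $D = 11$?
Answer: $219024$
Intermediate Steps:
$\left(-471 + R{\left(D,-11 \right)}\right)^{2} = \left(-471 + 3\right)^{2} = \left(-468\right)^{2} = 219024$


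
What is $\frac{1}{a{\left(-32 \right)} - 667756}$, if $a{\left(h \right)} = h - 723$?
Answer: $- \frac{1}{668511} \approx -1.4959 \cdot 10^{-6}$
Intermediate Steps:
$a{\left(h \right)} = -723 + h$
$\frac{1}{a{\left(-32 \right)} - 667756} = \frac{1}{\left(-723 - 32\right) - 667756} = \frac{1}{-755 - 667756} = \frac{1}{-668511} = - \frac{1}{668511}$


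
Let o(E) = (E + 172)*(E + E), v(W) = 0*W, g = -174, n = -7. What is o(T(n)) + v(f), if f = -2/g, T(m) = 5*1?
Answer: 1770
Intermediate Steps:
T(m) = 5
f = 1/87 (f = -2/(-174) = -2*(-1/174) = 1/87 ≈ 0.011494)
v(W) = 0
o(E) = 2*E*(172 + E) (o(E) = (172 + E)*(2*E) = 2*E*(172 + E))
o(T(n)) + v(f) = 2*5*(172 + 5) + 0 = 2*5*177 + 0 = 1770 + 0 = 1770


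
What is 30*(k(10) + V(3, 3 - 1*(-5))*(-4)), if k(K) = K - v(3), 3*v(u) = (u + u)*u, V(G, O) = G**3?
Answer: -3120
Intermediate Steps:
v(u) = 2*u**2/3 (v(u) = ((u + u)*u)/3 = ((2*u)*u)/3 = (2*u**2)/3 = 2*u**2/3)
k(K) = -6 + K (k(K) = K - 2*3**2/3 = K - 2*9/3 = K - 1*6 = K - 6 = -6 + K)
30*(k(10) + V(3, 3 - 1*(-5))*(-4)) = 30*((-6 + 10) + 3**3*(-4)) = 30*(4 + 27*(-4)) = 30*(4 - 108) = 30*(-104) = -3120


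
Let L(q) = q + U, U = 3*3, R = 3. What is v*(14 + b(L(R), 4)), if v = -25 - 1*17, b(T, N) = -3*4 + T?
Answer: -588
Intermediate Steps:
U = 9
L(q) = 9 + q (L(q) = q + 9 = 9 + q)
b(T, N) = -12 + T
v = -42 (v = -25 - 17 = -42)
v*(14 + b(L(R), 4)) = -42*(14 + (-12 + (9 + 3))) = -42*(14 + (-12 + 12)) = -42*(14 + 0) = -42*14 = -588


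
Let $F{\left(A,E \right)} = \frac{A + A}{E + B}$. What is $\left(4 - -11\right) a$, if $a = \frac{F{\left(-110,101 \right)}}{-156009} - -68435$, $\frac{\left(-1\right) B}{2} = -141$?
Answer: $\frac{20445451378325}{19917149} \approx 1.0265 \cdot 10^{6}$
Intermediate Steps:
$B = 282$ ($B = \left(-2\right) \left(-141\right) = 282$)
$F{\left(A,E \right)} = \frac{2 A}{282 + E}$ ($F{\left(A,E \right)} = \frac{A + A}{E + 282} = \frac{2 A}{282 + E}$)
$a = \frac{4089090275665}{59751447}$ ($a = \frac{2 \left(-110\right) \frac{1}{282 + 101}}{-156009} - -68435 = 2 \left(-110\right) \frac{1}{383} \left(- \frac{1}{156009}\right) + 68435 = \left(- \frac{220}{383}\right) \left(- \frac{1}{156009}\right) + 68435 = \frac{220}{59751447} + 68435 = \frac{4089090275665}{59751447} \approx 68435.0$)
$\left(4 - -11\right) a = \left(4 - -11\right) \frac{4089090275665}{59751447} = \left(4 + 11\right) \frac{4089090275665}{59751447} = 15 \cdot \frac{4089090275665}{59751447} = \frac{20445451378325}{19917149}$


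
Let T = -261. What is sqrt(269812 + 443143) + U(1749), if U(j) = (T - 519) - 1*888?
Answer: -1668 + sqrt(712955) ≈ -823.63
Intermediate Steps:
U(j) = -1668 (U(j) = (-261 - 519) - 1*888 = -780 - 888 = -1668)
sqrt(269812 + 443143) + U(1749) = sqrt(269812 + 443143) - 1668 = sqrt(712955) - 1668 = -1668 + sqrt(712955)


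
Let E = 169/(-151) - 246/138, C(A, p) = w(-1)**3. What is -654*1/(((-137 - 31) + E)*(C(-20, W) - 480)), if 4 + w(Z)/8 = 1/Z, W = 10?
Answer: -1135671/19135794080 ≈ -5.9348e-5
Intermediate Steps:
w(Z) = -32 + 8/Z
C(A, p) = -64000 (C(A, p) = (-32 + 8/(-1))**3 = (-32 + 8*(-1))**3 = (-32 - 8)**3 = (-40)**3 = -64000)
E = -10078/3473 (E = 169*(-1/151) - 246*1/138 = -169/151 - 41/23 = -10078/3473 ≈ -2.9018)
-654*1/(((-137 - 31) + E)*(C(-20, W) - 480)) = -654*1/((-64000 - 480)*((-137 - 31) - 10078/3473)) = -654*(-1/(64480*(-168 - 10078/3473))) = -654/((-593542/3473*(-64480))) = -654/38271588160/3473 = -654*3473/38271588160 = -1135671/19135794080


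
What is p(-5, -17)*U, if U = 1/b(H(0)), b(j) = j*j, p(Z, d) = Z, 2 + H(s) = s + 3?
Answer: -5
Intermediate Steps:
H(s) = 1 + s (H(s) = -2 + (s + 3) = -2 + (3 + s) = 1 + s)
b(j) = j²
U = 1 (U = 1/((1 + 0)²) = 1/(1²) = 1/1 = 1)
p(-5, -17)*U = -5*1 = -5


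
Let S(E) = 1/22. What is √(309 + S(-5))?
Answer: √149578/22 ≈ 17.580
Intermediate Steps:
S(E) = 1/22
√(309 + S(-5)) = √(309 + 1/22) = √(6799/22) = √149578/22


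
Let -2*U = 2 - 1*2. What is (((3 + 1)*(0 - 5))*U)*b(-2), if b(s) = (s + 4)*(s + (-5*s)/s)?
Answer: 0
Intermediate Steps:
U = 0 (U = -(2 - 1*2)/2 = -(2 - 2)/2 = -½*0 = 0)
b(s) = (-5 + s)*(4 + s) (b(s) = (4 + s)*(s - 5) = (4 + s)*(-5 + s) = (-5 + s)*(4 + s))
(((3 + 1)*(0 - 5))*U)*b(-2) = (((3 + 1)*(0 - 5))*0)*(-20 + (-2)² - 1*(-2)) = ((4*(-5))*0)*(-20 + 4 + 2) = -20*0*(-14) = 0*(-14) = 0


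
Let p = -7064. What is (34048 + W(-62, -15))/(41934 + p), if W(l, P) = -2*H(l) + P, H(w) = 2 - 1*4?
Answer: 34037/34870 ≈ 0.97611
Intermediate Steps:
H(w) = -2 (H(w) = 2 - 4 = -2)
W(l, P) = 4 + P (W(l, P) = -2*(-2) + P = 4 + P)
(34048 + W(-62, -15))/(41934 + p) = (34048 + (4 - 15))/(41934 - 7064) = (34048 - 11)/34870 = 34037*(1/34870) = 34037/34870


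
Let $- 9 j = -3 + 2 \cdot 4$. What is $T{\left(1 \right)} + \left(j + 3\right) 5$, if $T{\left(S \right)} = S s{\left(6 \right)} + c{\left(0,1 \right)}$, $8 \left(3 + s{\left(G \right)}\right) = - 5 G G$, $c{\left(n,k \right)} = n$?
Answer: $- \frac{239}{18} \approx -13.278$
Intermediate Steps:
$s{\left(G \right)} = -3 - \frac{5 G^{2}}{8}$ ($s{\left(G \right)} = -3 + \frac{- 5 G G}{8} = -3 + \frac{\left(-5\right) G^{2}}{8} = -3 - \frac{5 G^{2}}{8}$)
$j = - \frac{5}{9}$ ($j = - \frac{-3 + 2 \cdot 4}{9} = - \frac{-3 + 8}{9} = \left(- \frac{1}{9}\right) 5 = - \frac{5}{9} \approx -0.55556$)
$T{\left(S \right)} = - \frac{51 S}{2}$ ($T{\left(S \right)} = S \left(-3 - \frac{5 \cdot 6^{2}}{8}\right) + 0 = S \left(-3 - \frac{45}{2}\right) + 0 = S \left(- \frac{51}{2}\right) + 0 = - \frac{51 S}{2} + 0 = - \frac{51 S}{2}$)
$T{\left(1 \right)} + \left(j + 3\right) 5 = \left(- \frac{51}{2}\right) 1 + \left(- \frac{5}{9} + 3\right) 5 = - \frac{51}{2} + \frac{22}{9} \cdot 5 = - \frac{51}{2} + \frac{110}{9} = - \frac{239}{18}$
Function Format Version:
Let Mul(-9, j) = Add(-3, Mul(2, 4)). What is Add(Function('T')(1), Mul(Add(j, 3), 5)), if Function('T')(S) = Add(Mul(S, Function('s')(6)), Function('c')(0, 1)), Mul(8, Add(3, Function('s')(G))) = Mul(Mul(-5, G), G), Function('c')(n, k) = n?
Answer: Rational(-239, 18) ≈ -13.278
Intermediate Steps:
Function('s')(G) = Add(-3, Mul(Rational(-5, 8), Pow(G, 2))) (Function('s')(G) = Add(-3, Mul(Rational(1, 8), Mul(Mul(-5, G), G))) = Add(-3, Mul(Rational(1, 8), Mul(-5, Pow(G, 2)))) = Add(-3, Mul(Rational(-5, 8), Pow(G, 2))))
j = Rational(-5, 9) (j = Mul(Rational(-1, 9), Add(-3, Mul(2, 4))) = Mul(Rational(-1, 9), Add(-3, 8)) = Mul(Rational(-1, 9), 5) = Rational(-5, 9) ≈ -0.55556)
Function('T')(S) = Mul(Rational(-51, 2), S) (Function('T')(S) = Add(Mul(S, Add(-3, Mul(Rational(-5, 8), Pow(6, 2)))), 0) = Add(Mul(S, Add(-3, Mul(Rational(-5, 8), 36))), 0) = Add(Mul(S, Add(-3, Rational(-45, 2))), 0) = Add(Mul(S, Rational(-51, 2)), 0) = Add(Mul(Rational(-51, 2), S), 0) = Mul(Rational(-51, 2), S))
Add(Function('T')(1), Mul(Add(j, 3), 5)) = Add(Mul(Rational(-51, 2), 1), Mul(Add(Rational(-5, 9), 3), 5)) = Add(Rational(-51, 2), Mul(Rational(22, 9), 5)) = Add(Rational(-51, 2), Rational(110, 9)) = Rational(-239, 18)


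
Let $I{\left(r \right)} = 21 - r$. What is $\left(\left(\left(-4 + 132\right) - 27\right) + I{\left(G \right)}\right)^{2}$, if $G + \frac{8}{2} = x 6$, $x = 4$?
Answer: $10404$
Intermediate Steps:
$G = 20$ ($G = -4 + 4 \cdot 6 = -4 + 24 = 20$)
$\left(\left(\left(-4 + 132\right) - 27\right) + I{\left(G \right)}\right)^{2} = \left(\left(\left(-4 + 132\right) - 27\right) + \left(21 - 20\right)\right)^{2} = \left(\left(128 - 27\right) + \left(21 - 20\right)\right)^{2} = \left(101 + 1\right)^{2} = 102^{2} = 10404$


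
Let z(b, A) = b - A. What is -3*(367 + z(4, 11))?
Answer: -1080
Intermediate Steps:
-3*(367 + z(4, 11)) = -3*(367 + (4 - 1*11)) = -3*(367 + (4 - 11)) = -3*(367 - 7) = -3*360 = -1080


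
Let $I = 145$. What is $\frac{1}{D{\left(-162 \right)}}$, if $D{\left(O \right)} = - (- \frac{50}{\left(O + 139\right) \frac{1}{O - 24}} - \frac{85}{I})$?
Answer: $\frac{667}{270091} \approx 0.0024695$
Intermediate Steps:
$D{\left(O \right)} = \frac{17}{29} + \frac{50 \left(-24 + O\right)}{139 + O}$ ($D{\left(O \right)} = - (- \frac{50}{\left(O + 139\right) \frac{1}{O - 24}} - \frac{85}{145}) = - (- \frac{50}{\left(139 + O\right) \frac{1}{-24 + O}} - \frac{17}{29}) = - (- \frac{50}{\frac{1}{-24 + O} \left(139 + O\right)} - \frac{17}{29}) = - (- 50 \frac{-24 + O}{139 + O} - \frac{17}{29}) = - (- \frac{50 \left(-24 + O\right)}{139 + O} - \frac{17}{29}) = - (- \frac{17}{29} - \frac{50 \left(-24 + O\right)}{139 + O}) = \frac{17}{29} + \frac{50 \left(-24 + O\right)}{139 + O}$)
$\frac{1}{D{\left(-162 \right)}} = \frac{1}{\frac{163}{29} \frac{1}{139 - 162} \left(-199 + 9 \left(-162\right)\right)} = \frac{1}{\frac{163}{29} \frac{1}{-23} \left(-199 - 1458\right)} = \frac{1}{\frac{163}{29} \left(- \frac{1}{23}\right) \left(-1657\right)} = \frac{1}{\frac{270091}{667}} = \frac{667}{270091}$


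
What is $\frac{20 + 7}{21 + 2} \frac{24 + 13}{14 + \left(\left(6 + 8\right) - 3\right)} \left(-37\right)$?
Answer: $- \frac{36963}{575} \approx -64.283$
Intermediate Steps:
$\frac{20 + 7}{21 + 2} \frac{24 + 13}{14 + \left(\left(6 + 8\right) - 3\right)} \left(-37\right) = \frac{27}{23} \frac{37}{14 + \left(14 - 3\right)} \left(-37\right) = 27 \cdot \frac{1}{23} \frac{37}{14 + 11} \left(-37\right) = \frac{27 \cdot \frac{37}{25}}{23} \left(-37\right) = \frac{27 \cdot 37 \cdot \frac{1}{25}}{23} \left(-37\right) = \frac{27}{23} \cdot \frac{37}{25} \left(-37\right) = \frac{999}{575} \left(-37\right) = - \frac{36963}{575}$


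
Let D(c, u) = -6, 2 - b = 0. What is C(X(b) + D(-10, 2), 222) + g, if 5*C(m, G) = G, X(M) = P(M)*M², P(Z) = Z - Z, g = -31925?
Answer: -159403/5 ≈ -31881.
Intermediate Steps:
b = 2 (b = 2 - 1*0 = 2 + 0 = 2)
P(Z) = 0
X(M) = 0 (X(M) = 0*M² = 0)
C(m, G) = G/5
C(X(b) + D(-10, 2), 222) + g = (⅕)*222 - 31925 = 222/5 - 31925 = -159403/5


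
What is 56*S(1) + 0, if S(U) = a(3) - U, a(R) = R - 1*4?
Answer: -112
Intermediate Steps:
a(R) = -4 + R (a(R) = R - 4 = -4 + R)
S(U) = -1 - U (S(U) = (-4 + 3) - U = -1 - U)
56*S(1) + 0 = 56*(-1 - 1*1) + 0 = 56*(-1 - 1) + 0 = 56*(-2) + 0 = -112 + 0 = -112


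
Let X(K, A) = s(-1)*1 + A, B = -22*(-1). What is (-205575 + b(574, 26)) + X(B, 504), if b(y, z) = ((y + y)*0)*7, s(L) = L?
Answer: -205072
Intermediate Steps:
B = 22
b(y, z) = 0 (b(y, z) = ((2*y)*0)*7 = 0*7 = 0)
X(K, A) = -1 + A (X(K, A) = -1*1 + A = -1 + A)
(-205575 + b(574, 26)) + X(B, 504) = (-205575 + 0) + (-1 + 504) = -205575 + 503 = -205072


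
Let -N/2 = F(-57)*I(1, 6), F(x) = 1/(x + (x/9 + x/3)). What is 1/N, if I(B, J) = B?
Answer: 247/6 ≈ 41.167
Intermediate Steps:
F(x) = 9/(13*x) (F(x) = 1/(x + (x*(⅑) + x*(⅓))) = 1/(x + (x/9 + x/3)) = 1/(x + 4*x/9) = 1/(13*x/9) = 9/(13*x))
N = 6/247 (N = -2*(9/13)/(-57) = -2*(9/13)*(-1/57) = -(-6)/247 = -2*(-3/247) = 6/247 ≈ 0.024291)
1/N = 1/(6/247) = 247/6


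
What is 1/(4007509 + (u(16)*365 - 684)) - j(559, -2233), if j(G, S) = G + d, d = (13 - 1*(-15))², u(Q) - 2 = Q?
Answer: -5389989484/4013395 ≈ -1343.0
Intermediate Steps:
u(Q) = 2 + Q
d = 784 (d = (13 + 15)² = 28² = 784)
j(G, S) = 784 + G (j(G, S) = G + 784 = 784 + G)
1/(4007509 + (u(16)*365 - 684)) - j(559, -2233) = 1/(4007509 + ((2 + 16)*365 - 684)) - (784 + 559) = 1/(4007509 + (18*365 - 684)) - 1*1343 = 1/(4007509 + (6570 - 684)) - 1343 = 1/(4007509 + 5886) - 1343 = 1/4013395 - 1343 = -5389989484/4013395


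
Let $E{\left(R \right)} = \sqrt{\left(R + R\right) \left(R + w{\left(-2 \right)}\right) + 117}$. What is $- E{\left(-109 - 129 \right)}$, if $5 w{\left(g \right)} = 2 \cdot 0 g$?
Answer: $- \sqrt{113405} \approx -336.76$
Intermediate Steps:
$w{\left(g \right)} = 0$ ($w{\left(g \right)} = \frac{2 \cdot 0 g}{5} = \frac{0 g}{5} = \frac{1}{5} \cdot 0 = 0$)
$E{\left(R \right)} = \sqrt{117 + 2 R^{2}}$ ($E{\left(R \right)} = \sqrt{\left(R + R\right) \left(R + 0\right) + 117} = \sqrt{2 R R + 117} = \sqrt{2 R^{2} + 117} = \sqrt{117 + 2 R^{2}}$)
$- E{\left(-109 - 129 \right)} = - \sqrt{117 + 2 \left(-109 - 129\right)^{2}} = - \sqrt{117 + 2 \left(-238\right)^{2}} = - \sqrt{117 + 2 \cdot 56644} = - \sqrt{117 + 113288} = - \sqrt{113405}$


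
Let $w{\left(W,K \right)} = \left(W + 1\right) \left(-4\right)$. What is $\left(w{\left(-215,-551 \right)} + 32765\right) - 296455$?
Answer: $-262834$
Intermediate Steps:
$w{\left(W,K \right)} = -4 - 4 W$ ($w{\left(W,K \right)} = \left(1 + W\right) \left(-4\right) = -4 - 4 W$)
$\left(w{\left(-215,-551 \right)} + 32765\right) - 296455 = \left(\left(-4 - -860\right) + 32765\right) - 296455 = \left(\left(-4 + 860\right) + 32765\right) - 296455 = \left(856 + 32765\right) - 296455 = 33621 - 296455 = -262834$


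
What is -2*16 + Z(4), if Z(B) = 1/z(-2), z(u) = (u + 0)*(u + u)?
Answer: -255/8 ≈ -31.875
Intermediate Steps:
z(u) = 2*u² (z(u) = u*(2*u) = 2*u²)
Z(B) = ⅛ (Z(B) = 1/(2*(-2)²) = 1/(2*4) = 1/8 = ⅛)
-2*16 + Z(4) = -2*16 + ⅛ = -32 + ⅛ = -255/8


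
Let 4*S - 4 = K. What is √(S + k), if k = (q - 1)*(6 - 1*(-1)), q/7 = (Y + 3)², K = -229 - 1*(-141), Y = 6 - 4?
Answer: 3*√133 ≈ 34.598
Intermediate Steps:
Y = 2
K = -88 (K = -229 + 141 = -88)
S = -21 (S = 1 + (¼)*(-88) = 1 - 22 = -21)
q = 175 (q = 7*(2 + 3)² = 7*5² = 7*25 = 175)
k = 1218 (k = (175 - 1)*(6 - 1*(-1)) = 174*(6 + 1) = 174*7 = 1218)
√(S + k) = √(-21 + 1218) = √1197 = 3*√133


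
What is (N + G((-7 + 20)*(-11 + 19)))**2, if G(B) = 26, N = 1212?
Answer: 1532644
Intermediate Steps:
(N + G((-7 + 20)*(-11 + 19)))**2 = (1212 + 26)**2 = 1238**2 = 1532644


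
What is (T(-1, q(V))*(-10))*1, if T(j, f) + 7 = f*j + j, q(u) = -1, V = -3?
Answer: 70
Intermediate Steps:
T(j, f) = -7 + j + f*j (T(j, f) = -7 + (f*j + j) = -7 + (j + f*j) = -7 + j + f*j)
(T(-1, q(V))*(-10))*1 = ((-7 - 1 - 1*(-1))*(-10))*1 = ((-7 - 1 + 1)*(-10))*1 = -7*(-10)*1 = 70*1 = 70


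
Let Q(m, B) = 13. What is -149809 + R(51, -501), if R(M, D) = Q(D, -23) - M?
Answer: -149847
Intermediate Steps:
R(M, D) = 13 - M
-149809 + R(51, -501) = -149809 + (13 - 1*51) = -149809 + (13 - 51) = -149809 - 38 = -149847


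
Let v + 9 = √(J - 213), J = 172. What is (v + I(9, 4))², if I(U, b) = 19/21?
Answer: 10819/441 - 340*I*√41/21 ≈ 24.533 - 103.67*I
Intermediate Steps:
I(U, b) = 19/21 (I(U, b) = 19*(1/21) = 19/21)
v = -9 + I*√41 (v = -9 + √(172 - 213) = -9 + √(-41) = -9 + I*√41 ≈ -9.0 + 6.4031*I)
(v + I(9, 4))² = ((-9 + I*√41) + 19/21)² = (-170/21 + I*√41)²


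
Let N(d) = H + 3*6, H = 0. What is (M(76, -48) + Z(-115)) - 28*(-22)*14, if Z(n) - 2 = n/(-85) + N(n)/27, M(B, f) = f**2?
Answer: 557533/51 ≈ 10932.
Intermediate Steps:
N(d) = 18 (N(d) = 0 + 3*6 = 0 + 18 = 18)
Z(n) = 8/3 - n/85 (Z(n) = 2 + (n/(-85) + 18/27) = 2 + (n*(-1/85) + 18*(1/27)) = 2 + (-n/85 + 2/3) = 2 + (2/3 - n/85) = 8/3 - n/85)
(M(76, -48) + Z(-115)) - 28*(-22)*14 = ((-48)**2 + (8/3 - 1/85*(-115))) - 28*(-22)*14 = (2304 + (8/3 + 23/17)) + 616*14 = (2304 + 205/51) + 8624 = 117709/51 + 8624 = 557533/51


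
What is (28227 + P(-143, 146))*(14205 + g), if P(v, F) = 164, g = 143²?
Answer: 983861714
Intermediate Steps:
g = 20449
(28227 + P(-143, 146))*(14205 + g) = (28227 + 164)*(14205 + 20449) = 28391*34654 = 983861714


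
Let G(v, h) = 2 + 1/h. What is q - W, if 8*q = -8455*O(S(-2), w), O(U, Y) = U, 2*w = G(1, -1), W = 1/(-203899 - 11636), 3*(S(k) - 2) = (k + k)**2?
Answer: -6681944221/862140 ≈ -7750.4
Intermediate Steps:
S(k) = 2 + 4*k**2/3 (S(k) = 2 + (k + k)**2/3 = 2 + (2*k)**2/3 = 2 + (4*k**2)/3 = 2 + 4*k**2/3)
W = -1/215535 (W = 1/(-215535) = -1/215535 ≈ -4.6396e-6)
w = 1/2 (w = (2 + 1/(-1))/2 = (2 - 1)/2 = (1/2)*1 = 1/2 ≈ 0.50000)
q = -93005/12 (q = (-8455*(2 + (4/3)*(-2)**2))/8 = (-8455*(2 + (4/3)*4))/8 = (-8455*(2 + 16/3))/8 = (-8455*22/3)/8 = (1/8)*(-186010/3) = -93005/12 ≈ -7750.4)
q - W = -93005/12 - 1*(-1/215535) = -93005/12 + 1/215535 = -6681944221/862140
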